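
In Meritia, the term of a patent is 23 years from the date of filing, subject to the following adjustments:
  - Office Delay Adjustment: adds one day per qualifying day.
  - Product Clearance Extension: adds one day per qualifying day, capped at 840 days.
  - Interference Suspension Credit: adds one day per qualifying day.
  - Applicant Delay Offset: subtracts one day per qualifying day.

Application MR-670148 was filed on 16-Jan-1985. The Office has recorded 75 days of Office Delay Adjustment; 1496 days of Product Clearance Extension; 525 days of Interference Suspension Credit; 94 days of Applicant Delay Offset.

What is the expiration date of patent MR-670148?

Base term: filing date + 23 years → 16 January 2008.
Office Delay Adjustment: +75 days → 31 March 2008.
Product Clearance Extension: 1496 days claimed exceeds the 840-day cap, so +840 days → 19 July 2010.
Interference Suspension Credit: +525 days → 26 December 2011.
Applicant Delay Offset: −94 days → 23 September 2011.

2011-09-23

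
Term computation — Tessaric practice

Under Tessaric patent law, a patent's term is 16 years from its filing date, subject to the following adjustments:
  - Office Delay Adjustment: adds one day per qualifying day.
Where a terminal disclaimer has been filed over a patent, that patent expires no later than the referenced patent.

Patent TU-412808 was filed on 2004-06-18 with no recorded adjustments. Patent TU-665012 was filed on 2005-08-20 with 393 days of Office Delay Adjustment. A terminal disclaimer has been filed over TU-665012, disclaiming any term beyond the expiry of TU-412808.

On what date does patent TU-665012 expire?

Natural term of TU-665012:
  Base: filing + 16 years → 20 August 2021.
  Office Delay Adjustment: +393 days → 17 September 2022.
Expiry of referenced patent TU-412808:
  Base: filing + 16 years → 18 June 2020.
Terminal disclaimer: TU-665012 expires on the earlier of 17 September 2022 and 18 June 2020.

2020-06-18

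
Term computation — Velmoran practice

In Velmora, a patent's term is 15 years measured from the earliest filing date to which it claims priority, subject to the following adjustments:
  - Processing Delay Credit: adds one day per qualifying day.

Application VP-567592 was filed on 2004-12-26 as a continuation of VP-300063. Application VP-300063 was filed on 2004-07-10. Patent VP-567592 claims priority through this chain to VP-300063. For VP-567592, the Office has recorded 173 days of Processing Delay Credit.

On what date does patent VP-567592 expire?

December 30, 2019

Earliest priority filing: 10 July 2004.
Base term: 10 July 2004 + 15 years → 10 July 2019.
Processing Delay Credit: +173 days → 30 December 2019.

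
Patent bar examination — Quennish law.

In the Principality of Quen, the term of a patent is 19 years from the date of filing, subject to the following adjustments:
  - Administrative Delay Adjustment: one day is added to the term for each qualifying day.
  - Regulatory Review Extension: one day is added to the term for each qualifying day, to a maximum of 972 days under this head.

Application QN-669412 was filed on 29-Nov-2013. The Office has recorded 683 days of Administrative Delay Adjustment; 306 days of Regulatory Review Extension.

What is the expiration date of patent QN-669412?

Base term: filing date + 19 years → 29 November 2032.
Administrative Delay Adjustment: +683 days → 13 October 2034.
Regulatory Review Extension: 306 days (within the 972-day cap) → +306 days → 15 August 2035.

August 15, 2035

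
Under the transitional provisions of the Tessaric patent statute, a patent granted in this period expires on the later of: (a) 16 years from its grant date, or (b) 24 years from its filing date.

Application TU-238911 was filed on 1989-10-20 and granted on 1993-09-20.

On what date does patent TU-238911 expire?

(a) grant + 16 years → 20 September 2009.
(b) filing + 24 years → 20 October 2013.
Later of the two: 20 October 2013.

October 20, 2013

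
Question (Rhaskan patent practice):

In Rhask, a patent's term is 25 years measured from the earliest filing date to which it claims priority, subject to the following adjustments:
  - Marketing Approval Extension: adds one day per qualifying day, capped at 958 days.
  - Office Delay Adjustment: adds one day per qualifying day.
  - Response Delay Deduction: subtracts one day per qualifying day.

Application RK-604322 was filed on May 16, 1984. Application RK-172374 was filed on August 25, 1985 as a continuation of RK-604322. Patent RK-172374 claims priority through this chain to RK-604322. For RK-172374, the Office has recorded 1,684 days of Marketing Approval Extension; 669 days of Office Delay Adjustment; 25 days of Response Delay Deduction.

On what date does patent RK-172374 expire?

October 4, 2013

Earliest priority filing: 16 May 1984.
Base term: 16 May 1984 + 25 years → 16 May 2009.
Marketing Approval Extension: 1684 days claimed exceeds the 958-day cap, so +958 days → 30 December 2011.
Office Delay Adjustment: +669 days → 29 October 2013.
Response Delay Deduction: −25 days → 4 October 2013.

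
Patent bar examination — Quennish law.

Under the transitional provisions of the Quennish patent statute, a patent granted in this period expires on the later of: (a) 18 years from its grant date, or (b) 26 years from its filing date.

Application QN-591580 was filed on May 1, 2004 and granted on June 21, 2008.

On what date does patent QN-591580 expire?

(a) grant + 18 years → 21 June 2026.
(b) filing + 26 years → 1 May 2030.
Later of the two: 1 May 2030.

May 1, 2030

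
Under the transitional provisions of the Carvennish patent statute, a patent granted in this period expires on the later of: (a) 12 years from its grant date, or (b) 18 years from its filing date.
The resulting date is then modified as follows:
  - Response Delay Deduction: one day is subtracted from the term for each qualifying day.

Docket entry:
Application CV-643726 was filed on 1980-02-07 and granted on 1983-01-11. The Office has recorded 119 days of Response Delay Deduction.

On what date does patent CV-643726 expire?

1997-10-11

(a) grant + 12 years → 11 January 1995.
(b) filing + 18 years → 7 February 1998.
Later of the two: 7 February 1998.
Response Delay Deduction: −119 days → 11 October 1997.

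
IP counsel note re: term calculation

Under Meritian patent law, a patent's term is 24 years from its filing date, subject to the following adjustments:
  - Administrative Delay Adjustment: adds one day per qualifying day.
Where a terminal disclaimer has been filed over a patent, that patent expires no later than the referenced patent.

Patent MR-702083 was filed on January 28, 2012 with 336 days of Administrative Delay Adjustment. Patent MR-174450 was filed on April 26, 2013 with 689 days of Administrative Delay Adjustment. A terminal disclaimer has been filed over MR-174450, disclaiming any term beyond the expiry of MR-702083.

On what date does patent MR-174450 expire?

2036-12-29

Natural term of MR-174450:
  Base: filing + 24 years → 26 April 2037.
  Administrative Delay Adjustment: +689 days → 16 March 2039.
Expiry of referenced patent MR-702083:
  Base: filing + 24 years → 28 January 2036.
  Administrative Delay Adjustment: +336 days → 29 December 2036.
Terminal disclaimer: MR-174450 expires on the earlier of 16 March 2039 and 29 December 2036.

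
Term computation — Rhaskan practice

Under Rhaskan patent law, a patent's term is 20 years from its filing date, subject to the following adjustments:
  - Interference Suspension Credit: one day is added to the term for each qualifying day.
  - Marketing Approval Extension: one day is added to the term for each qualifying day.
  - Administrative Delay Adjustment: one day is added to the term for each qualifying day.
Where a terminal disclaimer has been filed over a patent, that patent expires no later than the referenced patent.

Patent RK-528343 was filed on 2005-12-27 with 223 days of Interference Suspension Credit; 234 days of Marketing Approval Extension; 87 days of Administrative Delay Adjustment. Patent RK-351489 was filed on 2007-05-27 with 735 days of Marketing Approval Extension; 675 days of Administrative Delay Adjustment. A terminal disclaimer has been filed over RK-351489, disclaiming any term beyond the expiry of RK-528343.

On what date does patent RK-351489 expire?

Natural term of RK-351489:
  Base: filing + 20 years → 27 May 2027.
  Marketing Approval Extension: +735 days → 31 May 2029.
  Administrative Delay Adjustment: +675 days → 6 April 2031.
Expiry of referenced patent RK-528343:
  Base: filing + 20 years → 27 December 2025.
  Interference Suspension Credit: +223 days → 7 August 2026.
  Marketing Approval Extension: +234 days → 29 March 2027.
  Administrative Delay Adjustment: +87 days → 24 June 2027.
Terminal disclaimer: RK-351489 expires on the earlier of 6 April 2031 and 24 June 2027.

June 24, 2027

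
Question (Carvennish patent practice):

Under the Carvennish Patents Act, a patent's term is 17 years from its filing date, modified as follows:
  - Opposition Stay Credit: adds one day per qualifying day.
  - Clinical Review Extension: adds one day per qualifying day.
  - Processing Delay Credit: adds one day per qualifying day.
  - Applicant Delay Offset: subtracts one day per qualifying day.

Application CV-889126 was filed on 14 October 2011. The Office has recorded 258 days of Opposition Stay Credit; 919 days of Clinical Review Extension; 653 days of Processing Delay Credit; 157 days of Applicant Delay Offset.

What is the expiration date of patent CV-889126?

May 14, 2033

Base term: filing date + 17 years → 14 October 2028.
Opposition Stay Credit: +258 days → 29 June 2029.
Clinical Review Extension: +919 days → 4 January 2032.
Processing Delay Credit: +653 days → 18 October 2033.
Applicant Delay Offset: −157 days → 14 May 2033.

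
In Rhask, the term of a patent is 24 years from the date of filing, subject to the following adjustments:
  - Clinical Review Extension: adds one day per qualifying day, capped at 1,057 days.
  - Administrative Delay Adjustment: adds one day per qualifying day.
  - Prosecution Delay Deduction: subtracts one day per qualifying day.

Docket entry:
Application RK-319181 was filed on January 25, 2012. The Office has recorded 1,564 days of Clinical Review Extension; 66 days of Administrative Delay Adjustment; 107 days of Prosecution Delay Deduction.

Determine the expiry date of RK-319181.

November 6, 2038

Base term: filing date + 24 years → 25 January 2036.
Clinical Review Extension: 1564 days claimed exceeds the 1057-day cap, so +1057 days → 17 December 2038.
Administrative Delay Adjustment: +66 days → 21 February 2039.
Prosecution Delay Deduction: −107 days → 6 November 2038.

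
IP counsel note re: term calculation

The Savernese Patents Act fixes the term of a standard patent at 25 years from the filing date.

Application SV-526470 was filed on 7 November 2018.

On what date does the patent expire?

November 7, 2043

Filing date + 25 years → 7 November 2043.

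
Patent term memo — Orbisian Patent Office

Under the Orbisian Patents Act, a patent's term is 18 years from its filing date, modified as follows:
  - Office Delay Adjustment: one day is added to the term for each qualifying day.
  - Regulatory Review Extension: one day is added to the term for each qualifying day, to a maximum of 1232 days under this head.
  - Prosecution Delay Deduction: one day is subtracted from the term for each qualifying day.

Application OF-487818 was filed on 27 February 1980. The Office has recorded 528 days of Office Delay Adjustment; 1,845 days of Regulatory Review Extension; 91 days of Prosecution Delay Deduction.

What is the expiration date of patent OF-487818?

Base term: filing date + 18 years → 27 February 1998.
Office Delay Adjustment: +528 days → 9 August 1999.
Regulatory Review Extension: 1845 days claimed exceeds the 1232-day cap, so +1232 days → 23 December 2002.
Prosecution Delay Deduction: −91 days → 23 September 2002.

2002-09-23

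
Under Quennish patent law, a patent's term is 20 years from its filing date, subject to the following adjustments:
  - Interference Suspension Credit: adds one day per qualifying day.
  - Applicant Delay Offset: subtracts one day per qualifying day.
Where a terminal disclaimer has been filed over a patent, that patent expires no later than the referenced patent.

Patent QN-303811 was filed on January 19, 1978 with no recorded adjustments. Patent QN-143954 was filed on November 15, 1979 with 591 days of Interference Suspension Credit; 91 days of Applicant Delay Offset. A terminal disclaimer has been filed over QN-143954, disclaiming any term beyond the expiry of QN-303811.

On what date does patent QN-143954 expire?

January 19, 1998

Natural term of QN-143954:
  Base: filing + 20 years → 15 November 1999.
  Interference Suspension Credit: +591 days → 28 June 2001.
  Applicant Delay Offset: −91 days → 29 March 2001.
Expiry of referenced patent QN-303811:
  Base: filing + 20 years → 19 January 1998.
Terminal disclaimer: QN-143954 expires on the earlier of 29 March 2001 and 19 January 1998.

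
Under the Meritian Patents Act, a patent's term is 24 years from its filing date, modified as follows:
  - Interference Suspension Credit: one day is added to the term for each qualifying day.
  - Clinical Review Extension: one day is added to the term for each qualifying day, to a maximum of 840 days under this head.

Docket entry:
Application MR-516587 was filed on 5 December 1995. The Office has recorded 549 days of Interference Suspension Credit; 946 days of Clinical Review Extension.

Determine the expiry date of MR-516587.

Base term: filing date + 24 years → 5 December 2019.
Interference Suspension Credit: +549 days → 6 June 2021.
Clinical Review Extension: 946 days claimed exceeds the 840-day cap, so +840 days → 24 September 2023.

2023-09-24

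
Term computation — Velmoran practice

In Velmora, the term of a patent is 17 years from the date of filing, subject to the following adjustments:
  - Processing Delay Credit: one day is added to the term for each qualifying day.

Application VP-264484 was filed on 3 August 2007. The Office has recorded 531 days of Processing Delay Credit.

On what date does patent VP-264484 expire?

January 16, 2026

Base term: filing date + 17 years → 3 August 2024.
Processing Delay Credit: +531 days → 16 January 2026.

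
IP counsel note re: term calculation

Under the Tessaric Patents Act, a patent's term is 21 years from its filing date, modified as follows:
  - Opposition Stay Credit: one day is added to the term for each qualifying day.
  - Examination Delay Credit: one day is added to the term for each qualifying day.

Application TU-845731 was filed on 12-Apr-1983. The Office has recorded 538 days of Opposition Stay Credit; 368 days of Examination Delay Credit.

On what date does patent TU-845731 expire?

October 5, 2006

Base term: filing date + 21 years → 12 April 2004.
Opposition Stay Credit: +538 days → 2 October 2005.
Examination Delay Credit: +368 days → 5 October 2006.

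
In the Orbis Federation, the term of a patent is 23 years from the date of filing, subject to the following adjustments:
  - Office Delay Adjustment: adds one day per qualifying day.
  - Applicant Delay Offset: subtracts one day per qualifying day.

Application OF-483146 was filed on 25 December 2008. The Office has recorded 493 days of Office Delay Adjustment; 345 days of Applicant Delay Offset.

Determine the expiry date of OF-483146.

Base term: filing date + 23 years → 25 December 2031.
Office Delay Adjustment: +493 days → 1 May 2033.
Applicant Delay Offset: −345 days → 21 May 2032.

2032-05-21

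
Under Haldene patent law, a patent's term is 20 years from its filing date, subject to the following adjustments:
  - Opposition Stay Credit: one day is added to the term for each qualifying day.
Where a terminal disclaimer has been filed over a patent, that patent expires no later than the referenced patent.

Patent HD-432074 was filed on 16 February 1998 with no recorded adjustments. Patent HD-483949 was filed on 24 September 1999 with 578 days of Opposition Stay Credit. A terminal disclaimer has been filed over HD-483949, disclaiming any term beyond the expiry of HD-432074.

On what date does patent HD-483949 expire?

2018-02-16

Natural term of HD-483949:
  Base: filing + 20 years → 24 September 2019.
  Opposition Stay Credit: +578 days → 24 April 2021.
Expiry of referenced patent HD-432074:
  Base: filing + 20 years → 16 February 2018.
Terminal disclaimer: HD-483949 expires on the earlier of 24 April 2021 and 16 February 2018.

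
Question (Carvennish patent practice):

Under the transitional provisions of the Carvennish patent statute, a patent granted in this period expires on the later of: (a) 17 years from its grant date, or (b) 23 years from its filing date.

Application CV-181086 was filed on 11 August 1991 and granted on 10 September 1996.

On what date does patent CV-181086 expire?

2014-08-11

(a) grant + 17 years → 10 September 2013.
(b) filing + 23 years → 11 August 2014.
Later of the two: 11 August 2014.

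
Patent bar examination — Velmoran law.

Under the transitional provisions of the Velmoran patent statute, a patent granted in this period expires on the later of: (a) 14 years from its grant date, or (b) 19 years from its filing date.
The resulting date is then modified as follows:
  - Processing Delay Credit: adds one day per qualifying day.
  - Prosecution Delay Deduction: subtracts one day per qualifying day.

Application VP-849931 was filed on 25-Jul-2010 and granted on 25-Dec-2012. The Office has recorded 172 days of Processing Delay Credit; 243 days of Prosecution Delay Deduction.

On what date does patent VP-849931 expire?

(a) grant + 14 years → 25 December 2026.
(b) filing + 19 years → 25 July 2029.
Later of the two: 25 July 2029.
Processing Delay Credit: +172 days → 13 January 2030.
Prosecution Delay Deduction: −243 days → 15 May 2029.

May 15, 2029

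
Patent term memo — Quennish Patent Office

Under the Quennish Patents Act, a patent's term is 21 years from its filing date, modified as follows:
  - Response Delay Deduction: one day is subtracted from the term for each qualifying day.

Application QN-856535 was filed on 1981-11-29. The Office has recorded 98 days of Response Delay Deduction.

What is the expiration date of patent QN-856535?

2002-08-23

Base term: filing date + 21 years → 29 November 2002.
Response Delay Deduction: −98 days → 23 August 2002.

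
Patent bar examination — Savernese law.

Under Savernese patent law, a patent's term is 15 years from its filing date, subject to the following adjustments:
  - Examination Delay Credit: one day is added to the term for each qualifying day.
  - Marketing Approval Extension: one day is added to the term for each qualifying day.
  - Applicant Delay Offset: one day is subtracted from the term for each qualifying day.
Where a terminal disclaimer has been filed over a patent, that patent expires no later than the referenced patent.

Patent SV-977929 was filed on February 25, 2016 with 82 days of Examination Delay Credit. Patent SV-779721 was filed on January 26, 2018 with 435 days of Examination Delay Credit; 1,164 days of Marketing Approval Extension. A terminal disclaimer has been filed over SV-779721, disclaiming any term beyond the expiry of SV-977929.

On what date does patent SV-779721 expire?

Natural term of SV-779721:
  Base: filing + 15 years → 26 January 2033.
  Examination Delay Credit: +435 days → 6 April 2034.
  Marketing Approval Extension: +1164 days → 13 June 2037.
Expiry of referenced patent SV-977929:
  Base: filing + 15 years → 25 February 2031.
  Examination Delay Credit: +82 days → 18 May 2031.
Terminal disclaimer: SV-779721 expires on the earlier of 13 June 2037 and 18 May 2031.

2031-05-18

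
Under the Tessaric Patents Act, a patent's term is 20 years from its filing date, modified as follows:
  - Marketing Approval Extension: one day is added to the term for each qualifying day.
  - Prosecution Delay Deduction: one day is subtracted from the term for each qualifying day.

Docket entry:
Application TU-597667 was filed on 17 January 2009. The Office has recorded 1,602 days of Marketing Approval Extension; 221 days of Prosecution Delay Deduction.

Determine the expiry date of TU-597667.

Base term: filing date + 20 years → 17 January 2029.
Marketing Approval Extension: +1602 days → 7 June 2033.
Prosecution Delay Deduction: −221 days → 29 October 2032.

October 29, 2032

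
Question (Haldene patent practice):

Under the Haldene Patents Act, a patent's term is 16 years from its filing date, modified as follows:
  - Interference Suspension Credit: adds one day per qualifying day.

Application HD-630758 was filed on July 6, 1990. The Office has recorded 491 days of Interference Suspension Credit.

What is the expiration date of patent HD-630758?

2007-11-09

Base term: filing date + 16 years → 6 July 2006.
Interference Suspension Credit: +491 days → 9 November 2007.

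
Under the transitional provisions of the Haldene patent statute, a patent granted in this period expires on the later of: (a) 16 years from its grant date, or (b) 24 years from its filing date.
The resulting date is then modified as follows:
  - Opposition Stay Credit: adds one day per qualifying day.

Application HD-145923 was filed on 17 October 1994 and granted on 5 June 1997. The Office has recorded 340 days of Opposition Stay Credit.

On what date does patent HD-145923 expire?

(a) grant + 16 years → 5 June 2013.
(b) filing + 24 years → 17 October 2018.
Later of the two: 17 October 2018.
Opposition Stay Credit: +340 days → 22 September 2019.

September 22, 2019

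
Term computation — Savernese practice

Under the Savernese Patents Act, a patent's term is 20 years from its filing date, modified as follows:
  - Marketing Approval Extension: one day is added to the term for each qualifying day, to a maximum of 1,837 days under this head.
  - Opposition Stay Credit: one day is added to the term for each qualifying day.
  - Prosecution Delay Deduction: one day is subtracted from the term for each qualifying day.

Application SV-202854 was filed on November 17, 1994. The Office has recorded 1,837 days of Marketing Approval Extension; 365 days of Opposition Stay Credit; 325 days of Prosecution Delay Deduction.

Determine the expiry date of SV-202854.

January 7, 2020

Base term: filing date + 20 years → 17 November 2014.
Marketing Approval Extension: 1837 days (within the 1837-day cap) → +1837 days → 28 November 2019.
Opposition Stay Credit: +365 days → 27 November 2020.
Prosecution Delay Deduction: −325 days → 7 January 2020.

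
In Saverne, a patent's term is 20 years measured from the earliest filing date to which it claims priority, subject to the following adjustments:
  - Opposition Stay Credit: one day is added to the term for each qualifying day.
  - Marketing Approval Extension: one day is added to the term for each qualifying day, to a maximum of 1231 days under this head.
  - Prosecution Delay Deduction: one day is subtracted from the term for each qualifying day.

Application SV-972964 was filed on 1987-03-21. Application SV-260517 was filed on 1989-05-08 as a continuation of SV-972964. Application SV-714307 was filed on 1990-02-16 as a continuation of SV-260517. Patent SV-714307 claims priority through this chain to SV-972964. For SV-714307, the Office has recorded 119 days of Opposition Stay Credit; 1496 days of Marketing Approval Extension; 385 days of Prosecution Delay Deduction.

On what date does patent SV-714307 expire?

Earliest priority filing: 21 March 1987.
Base term: 21 March 1987 + 20 years → 21 March 2007.
Opposition Stay Credit: +119 days → 18 July 2007.
Marketing Approval Extension: 1496 days claimed exceeds the 1231-day cap, so +1231 days → 30 November 2010.
Prosecution Delay Deduction: −385 days → 10 November 2009.

2009-11-10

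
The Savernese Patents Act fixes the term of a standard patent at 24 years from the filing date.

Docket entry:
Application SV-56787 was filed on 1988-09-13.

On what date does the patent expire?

Filing date + 24 years → 13 September 2012.

2012-09-13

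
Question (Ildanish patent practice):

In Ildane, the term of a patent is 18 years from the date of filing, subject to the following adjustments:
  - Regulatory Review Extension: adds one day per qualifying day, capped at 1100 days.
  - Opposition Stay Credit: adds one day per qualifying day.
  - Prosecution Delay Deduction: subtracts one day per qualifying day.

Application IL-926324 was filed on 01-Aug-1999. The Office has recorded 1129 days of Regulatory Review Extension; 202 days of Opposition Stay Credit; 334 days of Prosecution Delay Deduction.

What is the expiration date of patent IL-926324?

March 26, 2020

Base term: filing date + 18 years → 1 August 2017.
Regulatory Review Extension: 1129 days claimed exceeds the 1100-day cap, so +1100 days → 5 August 2020.
Opposition Stay Credit: +202 days → 23 February 2021.
Prosecution Delay Deduction: −334 days → 26 March 2020.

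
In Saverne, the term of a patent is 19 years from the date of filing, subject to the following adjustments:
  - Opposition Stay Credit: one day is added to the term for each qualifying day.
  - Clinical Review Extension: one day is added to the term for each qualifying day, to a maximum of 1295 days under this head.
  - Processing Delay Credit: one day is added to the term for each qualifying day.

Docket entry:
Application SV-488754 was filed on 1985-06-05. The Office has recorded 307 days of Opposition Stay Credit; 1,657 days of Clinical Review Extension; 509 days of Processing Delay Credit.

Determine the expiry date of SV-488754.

Base term: filing date + 19 years → 5 June 2004.
Opposition Stay Credit: +307 days → 8 April 2005.
Clinical Review Extension: 1657 days claimed exceeds the 1295-day cap, so +1295 days → 24 October 2008.
Processing Delay Credit: +509 days → 17 March 2010.

March 17, 2010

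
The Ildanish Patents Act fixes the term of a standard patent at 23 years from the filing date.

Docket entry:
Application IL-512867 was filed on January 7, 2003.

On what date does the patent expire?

2026-01-07

Filing date + 23 years → 7 January 2026.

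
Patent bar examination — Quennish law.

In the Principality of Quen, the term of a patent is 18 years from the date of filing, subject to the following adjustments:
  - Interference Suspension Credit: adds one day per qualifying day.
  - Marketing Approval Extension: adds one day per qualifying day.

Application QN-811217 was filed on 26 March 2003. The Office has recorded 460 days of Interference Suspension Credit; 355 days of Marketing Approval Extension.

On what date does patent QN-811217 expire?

Base term: filing date + 18 years → 26 March 2021.
Interference Suspension Credit: +460 days → 29 June 2022.
Marketing Approval Extension: +355 days → 19 June 2023.

2023-06-19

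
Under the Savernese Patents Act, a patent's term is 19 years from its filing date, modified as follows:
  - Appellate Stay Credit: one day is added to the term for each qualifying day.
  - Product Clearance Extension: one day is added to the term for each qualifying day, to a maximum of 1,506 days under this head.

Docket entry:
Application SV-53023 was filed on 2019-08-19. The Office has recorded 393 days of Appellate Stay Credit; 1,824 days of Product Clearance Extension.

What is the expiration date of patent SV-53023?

Base term: filing date + 19 years → 19 August 2038.
Appellate Stay Credit: +393 days → 16 September 2039.
Product Clearance Extension: 1824 days claimed exceeds the 1506-day cap, so +1506 days → 31 October 2043.

2043-10-31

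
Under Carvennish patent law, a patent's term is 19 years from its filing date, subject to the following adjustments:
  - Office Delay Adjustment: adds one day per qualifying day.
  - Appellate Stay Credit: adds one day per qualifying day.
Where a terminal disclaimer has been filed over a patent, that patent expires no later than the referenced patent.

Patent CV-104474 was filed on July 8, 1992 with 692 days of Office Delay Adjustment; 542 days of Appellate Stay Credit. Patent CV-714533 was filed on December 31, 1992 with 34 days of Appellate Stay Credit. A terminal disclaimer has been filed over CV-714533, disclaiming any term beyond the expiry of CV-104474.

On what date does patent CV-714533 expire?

February 3, 2012

Natural term of CV-714533:
  Base: filing + 19 years → 31 December 2011.
  Appellate Stay Credit: +34 days → 3 February 2012.
Expiry of referenced patent CV-104474:
  Base: filing + 19 years → 8 July 2011.
  Office Delay Adjustment: +692 days → 30 May 2013.
  Appellate Stay Credit: +542 days → 23 November 2014.
Terminal disclaimer: CV-714533 expires on the earlier of 3 February 2012 and 23 November 2014.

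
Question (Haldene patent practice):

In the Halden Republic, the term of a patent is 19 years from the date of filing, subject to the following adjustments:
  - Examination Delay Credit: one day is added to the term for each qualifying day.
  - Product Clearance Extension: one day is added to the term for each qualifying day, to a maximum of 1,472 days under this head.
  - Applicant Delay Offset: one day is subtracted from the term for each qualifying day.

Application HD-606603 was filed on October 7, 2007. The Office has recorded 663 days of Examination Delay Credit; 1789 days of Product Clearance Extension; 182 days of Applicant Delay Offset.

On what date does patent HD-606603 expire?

Base term: filing date + 19 years → 7 October 2026.
Examination Delay Credit: +663 days → 31 July 2028.
Product Clearance Extension: 1789 days claimed exceeds the 1472-day cap, so +1472 days → 11 August 2032.
Applicant Delay Offset: −182 days → 11 February 2032.

February 11, 2032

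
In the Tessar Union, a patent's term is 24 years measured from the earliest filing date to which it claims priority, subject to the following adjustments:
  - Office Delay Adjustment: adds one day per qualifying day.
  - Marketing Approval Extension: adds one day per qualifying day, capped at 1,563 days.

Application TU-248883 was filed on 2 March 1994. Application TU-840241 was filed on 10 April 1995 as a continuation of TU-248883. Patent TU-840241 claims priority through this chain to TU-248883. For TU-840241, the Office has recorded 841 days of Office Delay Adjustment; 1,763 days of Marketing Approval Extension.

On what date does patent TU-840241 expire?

2024-09-30

Earliest priority filing: 2 March 1994.
Base term: 2 March 1994 + 24 years → 2 March 2018.
Office Delay Adjustment: +841 days → 20 June 2020.
Marketing Approval Extension: 1763 days claimed exceeds the 1563-day cap, so +1563 days → 30 September 2024.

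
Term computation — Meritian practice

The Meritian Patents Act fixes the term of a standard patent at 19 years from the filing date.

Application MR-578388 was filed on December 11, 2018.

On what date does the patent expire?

2037-12-11

Filing date + 19 years → 11 December 2037.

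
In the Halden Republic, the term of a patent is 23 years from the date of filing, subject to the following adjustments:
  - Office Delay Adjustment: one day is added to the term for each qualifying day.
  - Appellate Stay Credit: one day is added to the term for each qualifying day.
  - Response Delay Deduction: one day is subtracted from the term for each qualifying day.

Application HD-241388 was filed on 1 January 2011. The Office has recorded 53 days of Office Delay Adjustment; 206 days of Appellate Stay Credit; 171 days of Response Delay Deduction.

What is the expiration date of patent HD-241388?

2034-03-30

Base term: filing date + 23 years → 1 January 2034.
Office Delay Adjustment: +53 days → 23 February 2034.
Appellate Stay Credit: +206 days → 17 September 2034.
Response Delay Deduction: −171 days → 30 March 2034.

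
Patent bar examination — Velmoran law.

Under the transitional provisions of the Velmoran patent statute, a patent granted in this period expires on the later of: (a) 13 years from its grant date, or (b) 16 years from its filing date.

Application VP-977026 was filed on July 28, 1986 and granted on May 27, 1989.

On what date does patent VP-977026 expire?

July 28, 2002

(a) grant + 13 years → 27 May 2002.
(b) filing + 16 years → 28 July 2002.
Later of the two: 28 July 2002.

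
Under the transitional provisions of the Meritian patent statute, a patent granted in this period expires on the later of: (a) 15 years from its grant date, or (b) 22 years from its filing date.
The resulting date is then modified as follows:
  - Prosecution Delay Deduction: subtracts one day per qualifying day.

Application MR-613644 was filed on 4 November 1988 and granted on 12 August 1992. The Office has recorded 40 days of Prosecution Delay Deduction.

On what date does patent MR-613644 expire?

(a) grant + 15 years → 12 August 2007.
(b) filing + 22 years → 4 November 2010.
Later of the two: 4 November 2010.
Prosecution Delay Deduction: −40 days → 25 September 2010.

September 25, 2010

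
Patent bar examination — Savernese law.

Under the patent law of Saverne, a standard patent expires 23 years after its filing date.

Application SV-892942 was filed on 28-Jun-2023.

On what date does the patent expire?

June 28, 2046

Filing date + 23 years → 28 June 2046.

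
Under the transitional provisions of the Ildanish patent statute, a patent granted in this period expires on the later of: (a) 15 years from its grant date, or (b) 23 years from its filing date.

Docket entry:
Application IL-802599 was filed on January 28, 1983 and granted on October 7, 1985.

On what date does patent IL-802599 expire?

January 28, 2006

(a) grant + 15 years → 7 October 2000.
(b) filing + 23 years → 28 January 2006.
Later of the two: 28 January 2006.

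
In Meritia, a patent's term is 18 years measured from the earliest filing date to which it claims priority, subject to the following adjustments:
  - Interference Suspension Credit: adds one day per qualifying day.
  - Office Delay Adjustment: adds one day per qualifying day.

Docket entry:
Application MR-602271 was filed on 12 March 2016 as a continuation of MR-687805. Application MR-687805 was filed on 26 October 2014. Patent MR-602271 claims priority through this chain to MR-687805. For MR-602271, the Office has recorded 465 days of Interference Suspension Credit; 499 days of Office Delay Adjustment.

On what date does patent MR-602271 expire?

Earliest priority filing: 26 October 2014.
Base term: 26 October 2014 + 18 years → 26 October 2032.
Interference Suspension Credit: +465 days → 3 February 2034.
Office Delay Adjustment: +499 days → 17 June 2035.

June 17, 2035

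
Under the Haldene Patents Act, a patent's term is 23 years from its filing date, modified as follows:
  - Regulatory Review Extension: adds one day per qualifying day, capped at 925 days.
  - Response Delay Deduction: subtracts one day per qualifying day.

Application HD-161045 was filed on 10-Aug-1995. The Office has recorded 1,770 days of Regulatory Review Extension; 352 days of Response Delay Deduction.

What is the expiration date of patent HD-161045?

Base term: filing date + 23 years → 10 August 2018.
Regulatory Review Extension: 1770 days claimed exceeds the 925-day cap, so +925 days → 20 February 2021.
Response Delay Deduction: −352 days → 5 March 2020.

March 5, 2020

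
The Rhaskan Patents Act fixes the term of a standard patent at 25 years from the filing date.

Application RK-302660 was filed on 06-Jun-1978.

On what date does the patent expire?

2003-06-06

Filing date + 25 years → 6 June 2003.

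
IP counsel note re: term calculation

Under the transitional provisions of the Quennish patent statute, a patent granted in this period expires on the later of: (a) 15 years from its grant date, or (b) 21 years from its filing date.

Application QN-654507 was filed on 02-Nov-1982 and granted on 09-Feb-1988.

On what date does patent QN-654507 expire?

November 2, 2003

(a) grant + 15 years → 9 February 2003.
(b) filing + 21 years → 2 November 2003.
Later of the two: 2 November 2003.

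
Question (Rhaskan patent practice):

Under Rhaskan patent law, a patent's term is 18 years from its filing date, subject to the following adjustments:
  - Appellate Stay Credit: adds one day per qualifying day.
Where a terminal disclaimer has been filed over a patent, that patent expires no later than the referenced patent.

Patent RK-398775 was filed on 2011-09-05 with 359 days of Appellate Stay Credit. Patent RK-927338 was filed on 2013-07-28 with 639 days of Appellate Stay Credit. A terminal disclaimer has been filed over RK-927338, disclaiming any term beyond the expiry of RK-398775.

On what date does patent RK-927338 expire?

Natural term of RK-927338:
  Base: filing + 18 years → 28 July 2031.
  Appellate Stay Credit: +639 days → 27 April 2033.
Expiry of referenced patent RK-398775:
  Base: filing + 18 years → 5 September 2029.
  Appellate Stay Credit: +359 days → 30 August 2030.
Terminal disclaimer: RK-927338 expires on the earlier of 27 April 2033 and 30 August 2030.

2030-08-30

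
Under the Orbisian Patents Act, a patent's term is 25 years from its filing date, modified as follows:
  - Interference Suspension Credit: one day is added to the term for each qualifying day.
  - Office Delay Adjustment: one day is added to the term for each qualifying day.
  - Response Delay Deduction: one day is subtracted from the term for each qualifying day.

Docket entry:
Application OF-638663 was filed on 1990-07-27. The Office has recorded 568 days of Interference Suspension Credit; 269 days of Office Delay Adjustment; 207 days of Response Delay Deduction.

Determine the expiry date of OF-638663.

Base term: filing date + 25 years → 27 July 2015.
Interference Suspension Credit: +568 days → 14 February 2017.
Office Delay Adjustment: +269 days → 10 November 2017.
Response Delay Deduction: −207 days → 17 April 2017.

2017-04-17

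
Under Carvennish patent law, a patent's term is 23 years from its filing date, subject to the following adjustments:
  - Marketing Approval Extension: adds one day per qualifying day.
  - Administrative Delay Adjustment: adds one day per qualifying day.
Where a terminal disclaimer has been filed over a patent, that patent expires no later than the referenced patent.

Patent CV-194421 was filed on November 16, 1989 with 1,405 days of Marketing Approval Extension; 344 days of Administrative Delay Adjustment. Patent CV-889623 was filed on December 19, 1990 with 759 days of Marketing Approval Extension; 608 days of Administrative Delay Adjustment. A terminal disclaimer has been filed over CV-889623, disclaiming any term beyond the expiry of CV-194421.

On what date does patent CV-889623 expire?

August 31, 2017

Natural term of CV-889623:
  Base: filing + 23 years → 19 December 2013.
  Marketing Approval Extension: +759 days → 17 January 2016.
  Administrative Delay Adjustment: +608 days → 16 September 2017.
Expiry of referenced patent CV-194421:
  Base: filing + 23 years → 16 November 2012.
  Marketing Approval Extension: +1405 days → 21 September 2016.
  Administrative Delay Adjustment: +344 days → 31 August 2017.
Terminal disclaimer: CV-889623 expires on the earlier of 16 September 2017 and 31 August 2017.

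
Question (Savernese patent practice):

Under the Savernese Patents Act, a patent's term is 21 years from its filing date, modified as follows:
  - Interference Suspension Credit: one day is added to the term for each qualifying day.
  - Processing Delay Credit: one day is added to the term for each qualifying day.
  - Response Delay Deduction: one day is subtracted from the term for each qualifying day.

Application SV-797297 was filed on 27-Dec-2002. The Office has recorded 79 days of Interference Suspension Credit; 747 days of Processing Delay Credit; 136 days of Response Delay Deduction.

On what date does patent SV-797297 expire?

Base term: filing date + 21 years → 27 December 2023.
Interference Suspension Credit: +79 days → 15 March 2024.
Processing Delay Credit: +747 days → 1 April 2026.
Response Delay Deduction: −136 days → 16 November 2025.

November 16, 2025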